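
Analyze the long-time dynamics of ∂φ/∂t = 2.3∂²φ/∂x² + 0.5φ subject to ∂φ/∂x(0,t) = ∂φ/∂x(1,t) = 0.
Long-time behavior: φ grows unboundedly. With Neumann BCs the constant mode has diffusion eigenvalue 0, so any r > 0 makes it grow like e^(0.5t); solution grows exponentially.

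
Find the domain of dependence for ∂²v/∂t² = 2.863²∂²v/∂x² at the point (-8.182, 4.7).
Domain of dependence: [-21.6381, 5.2741]. Signals travel at speed 2.863, so data within |x - -8.182| ≤ 2.863·4.7 = 13.4561 can reach the point.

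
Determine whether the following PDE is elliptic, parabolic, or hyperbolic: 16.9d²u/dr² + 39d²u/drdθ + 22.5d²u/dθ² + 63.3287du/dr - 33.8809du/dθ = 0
Coefficients: A = 16.9, B = 39, C = 22.5. B² - 4AC = 0, which is zero, so the equation is parabolic.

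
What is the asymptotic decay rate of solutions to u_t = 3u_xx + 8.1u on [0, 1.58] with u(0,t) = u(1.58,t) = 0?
Eigenvalues: λₙ = 3n²π²/1.58² - 8.1.
First three modes:
  n=1: λ₁ = 3π²/1.58² - 8.1 ≈ 3.761
  n=2: λ₂ = 12π²/1.58² - 8.1 ≈ 39.342
  n=3: λ₃ = 27π²/1.58² - 8.1 ≈ 98.645
Since 3π²/1.58² ≈ 11.861 > 8.1, all λₙ > 0.
The n=1 mode decays slowest → dominates as t → ∞.
Asymptotic: u ~ c₁ sin(πx/1.58) e^{-λ₁t} with decay rate λ₁ ≈ 3.761.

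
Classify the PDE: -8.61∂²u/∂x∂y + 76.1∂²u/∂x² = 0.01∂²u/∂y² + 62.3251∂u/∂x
Rewriting in standard form: 76.1∂²u/∂x² - 8.61∂²u/∂x∂y - 0.01∂²u/∂y² - 62.3251∂u/∂x = 0. A = 76.1, B = -8.61, C = -0.01. Discriminant B² - 4AC = 77.1761. Since 77.1761 > 0, hyperbolic.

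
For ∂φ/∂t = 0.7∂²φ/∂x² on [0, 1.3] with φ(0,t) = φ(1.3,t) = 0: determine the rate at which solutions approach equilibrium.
Eigenvalues: λₙ = 0.7n²π²/1.3².
First three modes:
  n=1: λ₁ = 0.7π²/1.3² ≈ 4.088
  n=2: λ₂ = 2.8π²/1.3² ≈ 16.352 (4× faster decay)
  n=3: λ₃ = 6.3π²/1.3² ≈ 36.792 (9× faster decay)
As t → ∞, higher modes decay exponentially faster. The n=1 mode dominates: φ ~ c₁ sin(πx/1.3) e^{-λ₁t}.
Decay rate: λ₁ = 0.7π²/1.3² ≈ 4.088.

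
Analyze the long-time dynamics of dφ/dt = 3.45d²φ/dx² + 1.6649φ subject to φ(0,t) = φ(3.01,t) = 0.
Long-time behavior: φ → 0. Diffusion dominates reaction (r=1.6649 < κπ²/L²≈3.76); solution decays.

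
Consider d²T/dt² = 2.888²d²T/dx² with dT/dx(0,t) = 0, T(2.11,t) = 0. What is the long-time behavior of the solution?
As t → ∞, T oscillates (no decay). Energy is conserved; the solution oscillates indefinitely as standing waves.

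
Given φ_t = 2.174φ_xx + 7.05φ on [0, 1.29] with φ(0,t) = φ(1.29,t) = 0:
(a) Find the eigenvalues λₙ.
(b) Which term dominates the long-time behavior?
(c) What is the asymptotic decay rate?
Eigenvalues: λₙ = 2.174n²π²/1.29² - 7.05.
First three modes:
  n=1: λ₁ = 2.174π²/1.29² - 7.05 ≈ 5.844
  n=2: λ₂ = 8.696π²/1.29² - 7.05 ≈ 44.525
  n=3: λ₃ = 19.566π²/1.29² - 7.05 ≈ 108.994
Since 2.174π²/1.29² ≈ 12.894 > 7.05, all λₙ > 0.
The n=1 mode decays slowest → dominates as t → ∞.
Asymptotic: φ ~ c₁ sin(πx/1.29) e^{-λ₁t} with decay rate λ₁ ≈ 5.844.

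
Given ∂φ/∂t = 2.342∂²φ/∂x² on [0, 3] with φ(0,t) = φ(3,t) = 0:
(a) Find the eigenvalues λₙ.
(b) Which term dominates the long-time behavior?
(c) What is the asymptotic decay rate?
Eigenvalues: λₙ = 2.342n²π²/3².
First three modes:
  n=1: λ₁ = 2.342π²/3² ≈ 2.568
  n=2: λ₂ = 9.368π²/3² ≈ 10.273 (4× faster decay)
  n=3: λ₃ = 21.078π²/3² ≈ 23.115 (9× faster decay)
As t → ∞, higher modes decay exponentially faster. The n=1 mode dominates: φ ~ c₁ sin(πx/3) e^{-λ₁t}.
Decay rate: λ₁ = 2.342π²/3² ≈ 2.568.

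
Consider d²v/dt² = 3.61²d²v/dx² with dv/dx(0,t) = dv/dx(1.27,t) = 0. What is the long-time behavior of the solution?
As t → ∞, v oscillates about a mean that drifts linearly in t (generically unbounded; no decay). There is no damping, so the nonconstant modes persist as standing waves (energy conserved, no decay). But with Neumann conditions at both ends the constant mode has eigenvalue 0: the spatial mean M(t) of v satisfies M'' = 0, so M(t) = M(0) + M'(0)·t. Unless the initial velocity has zero mean (∫v_t(x,0)dx = 0), the solution grows linearly in t (unbounded, though not exponentially); if it does have zero mean, the solution stays bounded and simply oscillates.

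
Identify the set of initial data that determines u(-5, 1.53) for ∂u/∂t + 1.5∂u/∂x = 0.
A single point: x = -7.295. The characteristic through (-5, 1.53) is x - 1.5t = const, so x = -5 - 1.5·1.53 = -7.295.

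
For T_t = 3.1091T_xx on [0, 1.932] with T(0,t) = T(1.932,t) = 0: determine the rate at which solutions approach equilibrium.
Eigenvalues: λₙ = 3.1091n²π²/1.932².
First three modes:
  n=1: λ₁ = 3.1091π²/1.932² ≈ 8.221
  n=2: λ₂ = 12.4364π²/1.932² ≈ 32.884 (4× faster decay)
  n=3: λ₃ = 27.9819π²/1.932² ≈ 73.988 (9× faster decay)
As t → ∞, higher modes decay exponentially faster. The n=1 mode dominates: T ~ c₁ sin(πx/1.932) e^{-λ₁t}.
Decay rate: λ₁ = 3.1091π²/1.932² ≈ 8.221.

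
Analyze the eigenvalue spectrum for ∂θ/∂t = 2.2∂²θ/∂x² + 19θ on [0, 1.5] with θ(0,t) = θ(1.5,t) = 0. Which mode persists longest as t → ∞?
Eigenvalues: λₙ = 2.2n²π²/1.5² - 19.
First three modes:
  n=1: λ₁ = 2.2π²/1.5² - 19 ≈ -9.35
  n=2: λ₂ = 8.8π²/1.5² - 19 ≈ 19.601
  n=3: λ₃ = 19.8π²/1.5² - 19 ≈ 67.853
Since 2.2π²/1.5² ≈ 9.65 < 19, λ₁ < 0.
The n=1 mode grows fastest (−λₙ is largest for n=1) → dominates.
Asymptotic: θ ~ c₁ sin(πx/1.5) e^{9.35t} (exponential growth at rate −λ₁ ≈ 9.35).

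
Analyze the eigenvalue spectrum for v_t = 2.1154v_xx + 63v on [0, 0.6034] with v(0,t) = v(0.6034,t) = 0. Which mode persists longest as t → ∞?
Eigenvalues: λₙ = 2.1154n²π²/0.6034² - 63.
First three modes:
  n=1: λ₁ = 2.1154π²/0.6034² - 63 ≈ -5.657
  n=2: λ₂ = 8.4616π²/0.6034² - 63 ≈ 166.373
  n=3: λ₃ = 19.0386π²/0.6034² - 63 ≈ 453.088
Since 2.1154π²/0.6034² ≈ 57.343 < 63, λ₁ < 0.
The n=1 mode grows fastest (−λₙ is largest for n=1) → dominates.
Asymptotic: v ~ c₁ sin(πx/0.6034) e^{5.657t} (exponential growth at rate −λ₁ ≈ 5.657).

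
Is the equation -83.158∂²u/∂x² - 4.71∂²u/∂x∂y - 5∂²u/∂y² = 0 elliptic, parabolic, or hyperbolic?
Computing B² - 4AC with A = -83.158, B = -4.71, C = -5: discriminant = -1640.9759 (negative). Answer: elliptic.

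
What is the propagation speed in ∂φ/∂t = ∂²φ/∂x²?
Infinite. The heat equation is parabolic, not hyperbolic, so disturbances propagate instantly.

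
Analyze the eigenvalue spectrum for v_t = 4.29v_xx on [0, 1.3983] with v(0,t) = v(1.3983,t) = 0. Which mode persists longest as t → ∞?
Eigenvalues: λₙ = 4.29n²π²/1.3983².
First three modes:
  n=1: λ₁ = 4.29π²/1.3983² ≈ 21.655
  n=2: λ₂ = 17.16π²/1.3983² ≈ 86.62 (4× faster decay)
  n=3: λ₃ = 38.61π²/1.3983² ≈ 194.894 (9× faster decay)
As t → ∞, higher modes decay exponentially faster. The n=1 mode dominates: v ~ c₁ sin(πx/1.3983) e^{-λ₁t}.
Decay rate: λ₁ = 4.29π²/1.3983² ≈ 21.655.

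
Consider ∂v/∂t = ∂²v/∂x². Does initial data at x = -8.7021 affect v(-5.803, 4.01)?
Yes, for any finite x. The heat equation has infinite propagation speed, so all initial data affects all points at any t > 0.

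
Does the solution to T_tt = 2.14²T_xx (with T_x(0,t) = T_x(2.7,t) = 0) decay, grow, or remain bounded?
T oscillates about a mean that drifts linearly in t (generically unbounded; no decay). There is no damping, so the nonconstant modes persist as standing waves (energy conserved, no decay). But with Neumann conditions at both ends the constant mode has eigenvalue 0: the spatial mean M(t) of T satisfies M'' = 0, so M(t) = M(0) + M'(0)·t. Unless the initial velocity has zero mean (∫T_t(x,0)dx = 0), the solution grows linearly in t (unbounded, though not exponentially); if it does have zero mean, the solution stays bounded and simply oscillates.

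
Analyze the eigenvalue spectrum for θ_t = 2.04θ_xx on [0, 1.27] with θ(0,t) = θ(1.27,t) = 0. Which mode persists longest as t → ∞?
Eigenvalues: λₙ = 2.04n²π²/1.27².
First three modes:
  n=1: λ₁ = 2.04π²/1.27² ≈ 12.483
  n=2: λ₂ = 8.16π²/1.27² ≈ 49.932 (4× faster decay)
  n=3: λ₃ = 18.36π²/1.27² ≈ 112.348 (9× faster decay)
As t → ∞, higher modes decay exponentially faster. The n=1 mode dominates: θ ~ c₁ sin(πx/1.27) e^{-λ₁t}.
Decay rate: λ₁ = 2.04π²/1.27² ≈ 12.483.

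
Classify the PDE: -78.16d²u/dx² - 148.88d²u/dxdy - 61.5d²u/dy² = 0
A = -78.16, B = -148.88, C = -61.5. Discriminant B² - 4AC = 2937.8944. Since 2937.8944 > 0, hyperbolic.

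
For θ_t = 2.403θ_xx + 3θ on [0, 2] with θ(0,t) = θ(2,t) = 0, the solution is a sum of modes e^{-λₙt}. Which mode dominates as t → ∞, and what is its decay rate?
Eigenvalues: λₙ = 2.403n²π²/2² - 3.
First three modes:
  n=1: λ₁ = 2.403π²/2² - 3 ≈ 2.929
  n=2: λ₂ = 9.612π²/2² - 3 ≈ 20.717
  n=3: λ₃ = 21.627π²/2² - 3 ≈ 50.362
Since 2.403π²/2² ≈ 5.929 > 3, all λₙ > 0.
The n=1 mode decays slowest → dominates as t → ∞.
Asymptotic: θ ~ c₁ sin(πx/2) e^{-λ₁t} with decay rate λ₁ ≈ 2.929.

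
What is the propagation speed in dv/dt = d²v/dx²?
Infinite. The heat equation is parabolic, not hyperbolic, so disturbances propagate instantly.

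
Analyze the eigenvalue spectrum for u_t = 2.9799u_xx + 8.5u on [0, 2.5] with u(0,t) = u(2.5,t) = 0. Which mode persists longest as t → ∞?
Eigenvalues: λₙ = 2.9799n²π²/2.5² - 8.5.
First three modes:
  n=1: λ₁ = 2.9799π²/2.5² - 8.5 ≈ -3.794
  n=2: λ₂ = 11.9196π²/2.5² - 8.5 ≈ 10.323
  n=3: λ₃ = 26.8191π²/2.5² - 8.5 ≈ 33.851
Since 2.9799π²/2.5² ≈ 4.706 < 8.5, λ₁ < 0.
The n=1 mode grows fastest (−λₙ is largest for n=1) → dominates.
Asymptotic: u ~ c₁ sin(πx/2.5) e^{3.794t} (exponential growth at rate −λ₁ ≈ 3.794).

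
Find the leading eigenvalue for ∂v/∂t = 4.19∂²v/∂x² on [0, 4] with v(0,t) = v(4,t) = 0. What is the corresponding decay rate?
Eigenvalues: λₙ = 4.19n²π²/4².
First three modes:
  n=1: λ₁ = 4.19π²/4² ≈ 2.585
  n=2: λ₂ = 16.76π²/4² ≈ 10.338 (4× faster decay)
  n=3: λ₃ = 37.71π²/4² ≈ 23.261 (9× faster decay)
As t → ∞, higher modes decay exponentially faster. The n=1 mode dominates: v ~ c₁ sin(πx/4) e^{-λ₁t}.
Decay rate: λ₁ = 4.19π²/4² ≈ 2.585.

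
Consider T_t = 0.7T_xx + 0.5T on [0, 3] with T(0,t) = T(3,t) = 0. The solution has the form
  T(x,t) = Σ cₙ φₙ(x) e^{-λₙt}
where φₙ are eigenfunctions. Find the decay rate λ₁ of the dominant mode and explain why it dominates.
Eigenvalues: λₙ = 0.7n²π²/3² - 0.5.
First three modes:
  n=1: λ₁ = 0.7π²/3² - 0.5 ≈ 0.268
  n=2: λ₂ = 2.8π²/3² - 0.5 ≈ 2.571
  n=3: λ₃ = 6.3π²/3² - 0.5 ≈ 6.409
Since 0.7π²/3² ≈ 0.768 > 0.5, all λₙ > 0.
The n=1 mode decays slowest → dominates as t → ∞.
Asymptotic: T ~ c₁ sin(πx/3) e^{-λ₁t} with decay rate λ₁ ≈ 0.268.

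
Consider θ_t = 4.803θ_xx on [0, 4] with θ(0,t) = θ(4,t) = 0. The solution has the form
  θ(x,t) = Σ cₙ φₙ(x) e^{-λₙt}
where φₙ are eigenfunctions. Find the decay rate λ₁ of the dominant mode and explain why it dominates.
Eigenvalues: λₙ = 4.803n²π²/4².
First three modes:
  n=1: λ₁ = 4.803π²/4² ≈ 2.963
  n=2: λ₂ = 19.212π²/4² ≈ 11.851 (4× faster decay)
  n=3: λ₃ = 43.227π²/4² ≈ 26.665 (9× faster decay)
As t → ∞, higher modes decay exponentially faster. The n=1 mode dominates: θ ~ c₁ sin(πx/4) e^{-λ₁t}.
Decay rate: λ₁ = 4.803π²/4² ≈ 2.963.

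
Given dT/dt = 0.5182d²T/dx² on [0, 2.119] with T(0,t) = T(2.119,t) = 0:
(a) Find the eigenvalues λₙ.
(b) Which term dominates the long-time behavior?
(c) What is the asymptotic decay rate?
Eigenvalues: λₙ = 0.5182n²π²/2.119².
First three modes:
  n=1: λ₁ = 0.5182π²/2.119² ≈ 1.139
  n=2: λ₂ = 2.0728π²/2.119² ≈ 4.556 (4× faster decay)
  n=3: λ₃ = 4.6638π²/2.119² ≈ 10.251 (9× faster decay)
As t → ∞, higher modes decay exponentially faster. The n=1 mode dominates: T ~ c₁ sin(πx/2.119) e^{-λ₁t}.
Decay rate: λ₁ = 0.5182π²/2.119² ≈ 1.139.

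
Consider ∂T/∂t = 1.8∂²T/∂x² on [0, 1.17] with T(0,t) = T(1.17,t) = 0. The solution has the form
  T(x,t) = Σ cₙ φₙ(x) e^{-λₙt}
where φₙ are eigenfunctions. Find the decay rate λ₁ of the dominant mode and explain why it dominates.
Eigenvalues: λₙ = 1.8n²π²/1.17².
First three modes:
  n=1: λ₁ = 1.8π²/1.17² ≈ 12.978
  n=2: λ₂ = 7.2π²/1.17² ≈ 51.911 (4× faster decay)
  n=3: λ₃ = 16.2π²/1.17² ≈ 116.8 (9× faster decay)
As t → ∞, higher modes decay exponentially faster. The n=1 mode dominates: T ~ c₁ sin(πx/1.17) e^{-λ₁t}.
Decay rate: λ₁ = 1.8π²/1.17² ≈ 12.978.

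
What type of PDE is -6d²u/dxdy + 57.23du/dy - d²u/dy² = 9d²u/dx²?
Rewriting in standard form: -9d²u/dx² - 6d²u/dxdy - d²u/dy² + 57.23du/dy = 0. With A = -9, B = -6, C = -1, the discriminant is 0. This is a parabolic PDE.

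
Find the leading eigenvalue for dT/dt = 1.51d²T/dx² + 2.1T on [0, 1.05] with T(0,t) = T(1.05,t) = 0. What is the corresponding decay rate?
Eigenvalues: λₙ = 1.51n²π²/1.05² - 2.1.
First three modes:
  n=1: λ₁ = 1.51π²/1.05² - 2.1 ≈ 11.418
  n=2: λ₂ = 6.04π²/1.05² - 2.1 ≈ 51.97
  n=3: λ₃ = 13.59π²/1.05² - 2.1 ≈ 119.558
Since 1.51π²/1.05² ≈ 13.518 > 2.1, all λₙ > 0.
The n=1 mode decays slowest → dominates as t → ∞.
Asymptotic: T ~ c₁ sin(πx/1.05) e^{-λ₁t} with decay rate λ₁ ≈ 11.418.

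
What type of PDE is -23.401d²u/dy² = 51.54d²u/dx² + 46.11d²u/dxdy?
Rewriting in standard form: -51.54d²u/dx² - 46.11d²u/dxdy - 23.401d²u/dy² = 0. With A = -51.54, B = -46.11, C = -23.401, the discriminant is -2698.21806. This is an elliptic PDE.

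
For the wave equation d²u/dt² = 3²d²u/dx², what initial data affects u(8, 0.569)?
Domain of dependence: [6.293, 9.707]. Signals travel at speed 3, so data within |x - 8| ≤ 3·0.569 = 1.707 can reach the point.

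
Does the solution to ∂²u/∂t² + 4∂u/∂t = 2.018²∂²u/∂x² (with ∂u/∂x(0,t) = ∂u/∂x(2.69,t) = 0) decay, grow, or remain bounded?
u → constant (steady state). Damping (γ=4) dissipates the nonconstant modes; with Neumann BCs the spatial average obeys M''+γM'=0 and tends to a finite limit.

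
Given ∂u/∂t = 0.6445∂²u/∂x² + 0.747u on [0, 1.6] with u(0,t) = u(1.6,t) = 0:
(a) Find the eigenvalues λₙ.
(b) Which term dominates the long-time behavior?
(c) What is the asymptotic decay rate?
Eigenvalues: λₙ = 0.6445n²π²/1.6² - 0.747.
First three modes:
  n=1: λ₁ = 0.6445π²/1.6² - 0.747 ≈ 1.738
  n=2: λ₂ = 2.578π²/1.6² - 0.747 ≈ 9.192
  n=3: λ₃ = 5.8005π²/1.6² - 0.747 ≈ 21.616
Since 0.6445π²/1.6² ≈ 2.485 > 0.747, all λₙ > 0.
The n=1 mode decays slowest → dominates as t → ∞.
Asymptotic: u ~ c₁ sin(πx/1.6) e^{-λ₁t} with decay rate λ₁ ≈ 1.738.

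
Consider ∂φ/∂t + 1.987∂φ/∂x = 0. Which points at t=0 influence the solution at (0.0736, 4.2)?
A single point: x = -8.2718. The characteristic through (0.0736, 4.2) is x - 1.987t = const, so x = 0.0736 - 1.987·4.2 = -8.2718.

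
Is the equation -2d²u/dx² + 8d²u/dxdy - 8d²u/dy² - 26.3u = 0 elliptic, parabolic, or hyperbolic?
Computing B² - 4AC with A = -2, B = 8, C = -8: discriminant = 0 (zero). Answer: parabolic.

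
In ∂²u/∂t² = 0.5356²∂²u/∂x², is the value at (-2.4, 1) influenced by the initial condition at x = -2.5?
Yes. The domain of dependence is [-2.9356, -1.8644], and -2.5 ∈ [-2.9356, -1.8644].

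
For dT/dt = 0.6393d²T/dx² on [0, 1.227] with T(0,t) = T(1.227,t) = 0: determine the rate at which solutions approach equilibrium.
Eigenvalues: λₙ = 0.6393n²π²/1.227².
First three modes:
  n=1: λ₁ = 0.6393π²/1.227² ≈ 4.191
  n=2: λ₂ = 2.5572π²/1.227² ≈ 16.764 (4× faster decay)
  n=3: λ₃ = 5.7537π²/1.227² ≈ 37.719 (9× faster decay)
As t → ∞, higher modes decay exponentially faster. The n=1 mode dominates: T ~ c₁ sin(πx/1.227) e^{-λ₁t}.
Decay rate: λ₁ = 0.6393π²/1.227² ≈ 4.191.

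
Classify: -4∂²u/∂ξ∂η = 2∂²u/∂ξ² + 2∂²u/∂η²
Rewriting in standard form: -2∂²u/∂ξ² - 4∂²u/∂ξ∂η - 2∂²u/∂η² = 0. Parabolic (discriminant = 0).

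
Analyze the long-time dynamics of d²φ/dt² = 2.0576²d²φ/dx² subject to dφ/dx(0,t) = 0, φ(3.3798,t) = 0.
Long-time behavior: φ oscillates (no decay). Energy is conserved; the solution oscillates indefinitely as standing waves.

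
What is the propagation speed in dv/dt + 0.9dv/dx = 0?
Speed = 0.9. Information travels along x - 0.9t = const (rightward).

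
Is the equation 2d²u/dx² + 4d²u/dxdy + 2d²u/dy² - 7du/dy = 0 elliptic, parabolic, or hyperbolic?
Computing B² - 4AC with A = 2, B = 4, C = 2: discriminant = 0 (zero). Answer: parabolic.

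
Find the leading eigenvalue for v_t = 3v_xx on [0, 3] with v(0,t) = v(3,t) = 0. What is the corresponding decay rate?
Eigenvalues: λₙ = 3n²π²/3².
First three modes:
  n=1: λ₁ = 3π²/3² ≈ 3.29
  n=2: λ₂ = 12π²/3² ≈ 13.159 (4× faster decay)
  n=3: λ₃ = 27π²/3² ≈ 29.609 (9× faster decay)
As t → ∞, higher modes decay exponentially faster. The n=1 mode dominates: v ~ c₁ sin(πx/3) e^{-λ₁t}.
Decay rate: λ₁ = 3π²/3² ≈ 3.29.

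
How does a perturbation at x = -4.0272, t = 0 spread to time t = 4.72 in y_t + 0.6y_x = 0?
At x = -1.1952. The characteristic carries data from (-4.0272, 0) to (-1.1952, 4.72).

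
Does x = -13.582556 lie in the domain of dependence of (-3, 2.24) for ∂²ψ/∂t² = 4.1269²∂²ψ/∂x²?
No. The domain of dependence is [-12.244256, 6.244256], and -13.582556 is outside this interval.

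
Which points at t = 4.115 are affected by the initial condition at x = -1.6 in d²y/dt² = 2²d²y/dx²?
Domain of influence: [-9.83, 6.63]. Data at x = -1.6 spreads outward at speed 2.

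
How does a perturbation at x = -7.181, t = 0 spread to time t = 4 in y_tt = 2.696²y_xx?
Domain of influence: [-17.965, 3.603]. Data at x = -7.181 spreads outward at speed 2.696.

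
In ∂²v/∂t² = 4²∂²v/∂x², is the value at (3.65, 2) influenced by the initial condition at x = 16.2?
No. The domain of dependence is [-4.35, 11.65], and 16.2 is outside this interval.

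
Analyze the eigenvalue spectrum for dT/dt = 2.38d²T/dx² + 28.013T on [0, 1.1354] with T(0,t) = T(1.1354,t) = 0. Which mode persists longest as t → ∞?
Eigenvalues: λₙ = 2.38n²π²/1.1354² - 28.013.
First three modes:
  n=1: λ₁ = 2.38π²/1.1354² - 28.013 ≈ -9.792
  n=2: λ₂ = 9.52π²/1.1354² - 28.013 ≈ 44.872
  n=3: λ₃ = 21.42π²/1.1354² - 28.013 ≈ 135.979
Since 2.38π²/1.1354² ≈ 18.221 < 28.013, λ₁ < 0.
The n=1 mode grows fastest (−λₙ is largest for n=1) → dominates.
Asymptotic: T ~ c₁ sin(πx/1.1354) e^{9.792t} (exponential growth at rate −λ₁ ≈ 9.792).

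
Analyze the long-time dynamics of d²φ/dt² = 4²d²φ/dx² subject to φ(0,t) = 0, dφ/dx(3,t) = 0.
Long-time behavior: φ oscillates (no decay). Energy is conserved; the solution oscillates indefinitely as standing waves.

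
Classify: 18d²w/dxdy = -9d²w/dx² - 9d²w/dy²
Rewriting in standard form: 9d²w/dx² + 18d²w/dxdy + 9d²w/dy² = 0. Parabolic (discriminant = 0).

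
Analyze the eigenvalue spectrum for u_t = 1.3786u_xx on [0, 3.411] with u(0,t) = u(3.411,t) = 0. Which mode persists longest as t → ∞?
Eigenvalues: λₙ = 1.3786n²π²/3.411².
First three modes:
  n=1: λ₁ = 1.3786π²/3.411² ≈ 1.169
  n=2: λ₂ = 5.5144π²/3.411² ≈ 4.678 (4× faster decay)
  n=3: λ₃ = 12.4074π²/3.411² ≈ 10.525 (9× faster decay)
As t → ∞, higher modes decay exponentially faster. The n=1 mode dominates: u ~ c₁ sin(πx/3.411) e^{-λ₁t}.
Decay rate: λ₁ = 1.3786π²/3.411² ≈ 1.169.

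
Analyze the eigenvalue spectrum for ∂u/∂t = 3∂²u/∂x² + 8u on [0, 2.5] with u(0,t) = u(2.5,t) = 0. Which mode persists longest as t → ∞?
Eigenvalues: λₙ = 3n²π²/2.5² - 8.
First three modes:
  n=1: λ₁ = 3π²/2.5² - 8 ≈ -3.263
  n=2: λ₂ = 12π²/2.5² - 8 ≈ 10.95
  n=3: λ₃ = 27π²/2.5² - 8 ≈ 34.637
Since 3π²/2.5² ≈ 4.737 < 8, λ₁ < 0.
The n=1 mode grows fastest (−λₙ is largest for n=1) → dominates.
Asymptotic: u ~ c₁ sin(πx/2.5) e^{3.263t} (exponential growth at rate −λ₁ ≈ 3.263).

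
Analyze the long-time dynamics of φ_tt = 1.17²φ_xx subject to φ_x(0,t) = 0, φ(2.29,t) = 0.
Long-time behavior: φ oscillates (no decay). Energy is conserved; the solution oscillates indefinitely as standing waves.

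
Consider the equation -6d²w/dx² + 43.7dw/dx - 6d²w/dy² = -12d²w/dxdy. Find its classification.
Rewriting in standard form: -6d²w/dx² + 12d²w/dxdy - 6d²w/dy² + 43.7dw/dx = 0. Parabolic. (A = -6, B = 12, C = -6 gives B² - 4AC = 0.)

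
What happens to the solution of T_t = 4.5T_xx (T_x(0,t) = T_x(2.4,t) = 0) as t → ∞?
T → constant (steady state). Heat is conserved (no flux at boundaries); solution approaches the spatial average.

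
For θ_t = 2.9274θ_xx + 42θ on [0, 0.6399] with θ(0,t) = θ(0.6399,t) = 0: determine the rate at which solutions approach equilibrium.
Eigenvalues: λₙ = 2.9274n²π²/0.6399² - 42.
First three modes:
  n=1: λ₁ = 2.9274π²/0.6399² - 42 ≈ 28.56
  n=2: λ₂ = 11.7096π²/0.6399² - 42 ≈ 240.239
  n=3: λ₃ = 26.3466π²/0.6399² - 42 ≈ 593.039
Since 2.9274π²/0.6399² ≈ 70.56 > 42, all λₙ > 0.
The n=1 mode decays slowest → dominates as t → ∞.
Asymptotic: θ ~ c₁ sin(πx/0.6399) e^{-λ₁t} with decay rate λ₁ ≈ 28.56.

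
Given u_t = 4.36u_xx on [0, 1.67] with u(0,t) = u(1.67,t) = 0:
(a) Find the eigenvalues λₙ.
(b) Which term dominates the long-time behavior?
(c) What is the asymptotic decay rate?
Eigenvalues: λₙ = 4.36n²π²/1.67².
First three modes:
  n=1: λ₁ = 4.36π²/1.67² ≈ 15.43
  n=2: λ₂ = 17.44π²/1.67² ≈ 61.718 (4× faster decay)
  n=3: λ₃ = 39.24π²/1.67² ≈ 138.866 (9× faster decay)
As t → ∞, higher modes decay exponentially faster. The n=1 mode dominates: u ~ c₁ sin(πx/1.67) e^{-λ₁t}.
Decay rate: λ₁ = 4.36π²/1.67² ≈ 15.43.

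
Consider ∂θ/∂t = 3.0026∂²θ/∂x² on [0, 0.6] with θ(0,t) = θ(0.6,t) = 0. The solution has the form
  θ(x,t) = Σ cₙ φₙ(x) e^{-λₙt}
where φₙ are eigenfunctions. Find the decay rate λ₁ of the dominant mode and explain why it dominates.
Eigenvalues: λₙ = 3.0026n²π²/0.6².
First three modes:
  n=1: λ₁ = 3.0026π²/0.6² ≈ 82.318
  n=2: λ₂ = 12.0104π²/0.6² ≈ 329.272 (4× faster decay)
  n=3: λ₃ = 27.0234π²/0.6² ≈ 740.862 (9× faster decay)
As t → ∞, higher modes decay exponentially faster. The n=1 mode dominates: θ ~ c₁ sin(πx/0.6) e^{-λ₁t}.
Decay rate: λ₁ = 3.0026π²/0.6² ≈ 82.318.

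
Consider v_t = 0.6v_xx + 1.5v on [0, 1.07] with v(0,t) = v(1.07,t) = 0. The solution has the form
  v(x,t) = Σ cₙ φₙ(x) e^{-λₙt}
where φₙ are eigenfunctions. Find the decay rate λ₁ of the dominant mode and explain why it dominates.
Eigenvalues: λₙ = 0.6n²π²/1.07² - 1.5.
First three modes:
  n=1: λ₁ = 0.6π²/1.07² - 1.5 ≈ 3.672
  n=2: λ₂ = 2.4π²/1.07² - 1.5 ≈ 19.189
  n=3: λ₃ = 5.4π²/1.07² - 1.5 ≈ 45.051
Since 0.6π²/1.07² ≈ 5.172 > 1.5, all λₙ > 0.
The n=1 mode decays slowest → dominates as t → ∞.
Asymptotic: v ~ c₁ sin(πx/1.07) e^{-λ₁t} with decay rate λ₁ ≈ 3.672.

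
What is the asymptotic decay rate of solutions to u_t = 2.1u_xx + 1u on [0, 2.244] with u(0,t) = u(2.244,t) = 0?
Eigenvalues: λₙ = 2.1n²π²/2.244² - 1.
First three modes:
  n=1: λ₁ = 2.1π²/2.244² - 1 ≈ 3.116
  n=2: λ₂ = 8.4π²/2.244² - 1 ≈ 15.464
  n=3: λ₃ = 18.9π²/2.244² - 1 ≈ 36.044
Since 2.1π²/2.244² ≈ 4.116 > 1, all λₙ > 0.
The n=1 mode decays slowest → dominates as t → ∞.
Asymptotic: u ~ c₁ sin(πx/2.244) e^{-λ₁t} with decay rate λ₁ ≈ 3.116.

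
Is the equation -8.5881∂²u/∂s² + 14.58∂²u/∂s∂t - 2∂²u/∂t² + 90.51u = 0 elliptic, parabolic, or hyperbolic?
Computing B² - 4AC with A = -8.5881, B = 14.58, C = -2: discriminant = 143.8716 (positive). Answer: hyperbolic.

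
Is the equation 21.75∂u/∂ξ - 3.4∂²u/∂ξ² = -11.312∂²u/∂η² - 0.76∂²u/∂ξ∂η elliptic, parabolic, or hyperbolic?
Rewriting in standard form: -3.4∂²u/∂ξ² + 0.76∂²u/∂ξ∂η + 11.312∂²u/∂η² + 21.75∂u/∂ξ = 0. Computing B² - 4AC with A = -3.4, B = 0.76, C = 11.312: discriminant = 154.4208 (positive). Answer: hyperbolic.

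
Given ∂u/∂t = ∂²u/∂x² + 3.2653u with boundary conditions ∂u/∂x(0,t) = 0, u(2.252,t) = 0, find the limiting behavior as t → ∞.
u grows unboundedly. Reaction dominates diffusion (r=3.2653 > κπ²/(4L²)≈0.49); solution grows exponentially.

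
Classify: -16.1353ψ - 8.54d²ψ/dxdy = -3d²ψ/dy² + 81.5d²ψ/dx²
Rewriting in standard form: -81.5d²ψ/dx² - 8.54d²ψ/dxdy + 3d²ψ/dy² - 16.1353ψ = 0. Hyperbolic (discriminant = 1050.9316).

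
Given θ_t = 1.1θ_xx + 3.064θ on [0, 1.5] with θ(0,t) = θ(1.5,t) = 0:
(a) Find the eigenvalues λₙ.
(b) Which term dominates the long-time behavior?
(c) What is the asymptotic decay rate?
Eigenvalues: λₙ = 1.1n²π²/1.5² - 3.064.
First three modes:
  n=1: λ₁ = 1.1π²/1.5² - 3.064 ≈ 1.761
  n=2: λ₂ = 4.4π²/1.5² - 3.064 ≈ 16.237
  n=3: λ₃ = 9.9π²/1.5² - 3.064 ≈ 40.362
Since 1.1π²/1.5² ≈ 4.825 > 3.064, all λₙ > 0.
The n=1 mode decays slowest → dominates as t → ∞.
Asymptotic: θ ~ c₁ sin(πx/1.5) e^{-λ₁t} with decay rate λ₁ ≈ 1.761.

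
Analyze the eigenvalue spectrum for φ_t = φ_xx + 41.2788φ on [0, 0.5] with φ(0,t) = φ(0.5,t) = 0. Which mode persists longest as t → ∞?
Eigenvalues: λₙ = n²π²/0.5² - 41.2788.
First three modes:
  n=1: λ₁ = π²/0.5² - 41.2788 ≈ -1.8
  n=2: λ₂ = 4π²/0.5² - 41.2788 ≈ 116.635
  n=3: λ₃ = 9π²/0.5² - 41.2788 ≈ 314.027
Since π²/0.5² ≈ 39.478 < 41.2788, λ₁ < 0.
The n=1 mode grows fastest (−λₙ is largest for n=1) → dominates.
Asymptotic: φ ~ c₁ sin(πx/0.5) e^{1.8t} (exponential growth at rate −λ₁ ≈ 1.8).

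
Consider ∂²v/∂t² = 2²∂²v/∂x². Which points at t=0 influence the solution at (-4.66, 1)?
Domain of dependence: [-6.66, -2.66]. Signals travel at speed 2, so data within |x - -4.66| ≤ 2·1 = 2 can reach the point.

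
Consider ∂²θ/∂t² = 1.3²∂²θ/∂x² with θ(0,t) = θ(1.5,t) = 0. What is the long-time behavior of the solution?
As t → ∞, θ oscillates (no decay). Energy is conserved; the solution oscillates indefinitely as standing waves.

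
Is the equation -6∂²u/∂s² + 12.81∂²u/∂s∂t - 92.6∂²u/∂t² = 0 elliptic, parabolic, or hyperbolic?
Computing B² - 4AC with A = -6, B = 12.81, C = -92.6: discriminant = -2058.3039 (negative). Answer: elliptic.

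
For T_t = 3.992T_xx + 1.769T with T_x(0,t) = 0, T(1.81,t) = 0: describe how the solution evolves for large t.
T → 0. Diffusion dominates reaction (r=1.769 < κπ²/(4L²)≈3.01); solution decays.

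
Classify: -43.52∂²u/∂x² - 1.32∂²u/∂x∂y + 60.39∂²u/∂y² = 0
Hyperbolic (discriminant = 10514.4336).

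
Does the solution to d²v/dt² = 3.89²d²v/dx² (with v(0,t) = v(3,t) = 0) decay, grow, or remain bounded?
v oscillates (no decay). Energy is conserved; the solution oscillates indefinitely as standing waves.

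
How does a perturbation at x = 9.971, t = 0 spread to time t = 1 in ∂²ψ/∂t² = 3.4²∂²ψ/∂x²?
Domain of influence: [6.571, 13.371]. Data at x = 9.971 spreads outward at speed 3.4.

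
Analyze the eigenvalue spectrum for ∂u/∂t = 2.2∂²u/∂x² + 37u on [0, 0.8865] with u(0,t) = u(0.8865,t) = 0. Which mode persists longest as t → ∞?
Eigenvalues: λₙ = 2.2n²π²/0.8865² - 37.
First three modes:
  n=1: λ₁ = 2.2π²/0.8865² - 37 ≈ -9.371
  n=2: λ₂ = 8.8π²/0.8865² - 37 ≈ 73.516
  n=3: λ₃ = 19.8π²/0.8865² - 37 ≈ 211.661
Since 2.2π²/0.8865² ≈ 27.629 < 37, λ₁ < 0.
The n=1 mode grows fastest (−λₙ is largest for n=1) → dominates.
Asymptotic: u ~ c₁ sin(πx/0.8865) e^{9.371t} (exponential growth at rate −λ₁ ≈ 9.371).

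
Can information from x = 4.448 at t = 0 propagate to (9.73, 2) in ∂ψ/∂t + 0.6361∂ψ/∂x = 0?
No. Only data at x = 8.4578 affects (9.73, 2). Advection has one-way propagation along characteristics.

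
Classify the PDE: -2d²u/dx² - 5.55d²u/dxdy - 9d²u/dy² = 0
A = -2, B = -5.55, C = -9. Discriminant B² - 4AC = -41.1975. Since -41.1975 < 0, elliptic.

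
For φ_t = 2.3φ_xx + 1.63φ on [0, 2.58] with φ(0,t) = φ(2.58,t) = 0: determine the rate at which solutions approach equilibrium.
Eigenvalues: λₙ = 2.3n²π²/2.58² - 1.63.
First three modes:
  n=1: λ₁ = 2.3π²/2.58² - 1.63 ≈ 1.78
  n=2: λ₂ = 9.2π²/2.58² - 1.63 ≈ 12.011
  n=3: λ₃ = 20.7π²/2.58² - 1.63 ≈ 29.062
Since 2.3π²/2.58² ≈ 3.41 > 1.63, all λₙ > 0.
The n=1 mode decays slowest → dominates as t → ∞.
Asymptotic: φ ~ c₁ sin(πx/2.58) e^{-λ₁t} with decay rate λ₁ ≈ 1.78.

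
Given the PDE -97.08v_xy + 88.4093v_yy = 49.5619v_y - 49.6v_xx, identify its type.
Rewriting in standard form: 49.6v_xx - 97.08v_xy + 88.4093v_yy - 49.5619v_y = 0. The second-order coefficients are A = 49.6, B = -97.08, C = 88.4093. Since B² - 4AC = -8115.87872 < 0, this is an elliptic PDE.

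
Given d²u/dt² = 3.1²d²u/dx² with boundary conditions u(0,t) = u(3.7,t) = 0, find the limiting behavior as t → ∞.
u oscillates (no decay). Energy is conserved; the solution oscillates indefinitely as standing waves.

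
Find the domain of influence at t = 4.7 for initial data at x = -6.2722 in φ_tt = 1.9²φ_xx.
Domain of influence: [-15.2022, 2.6578]. Data at x = -6.2722 spreads outward at speed 1.9.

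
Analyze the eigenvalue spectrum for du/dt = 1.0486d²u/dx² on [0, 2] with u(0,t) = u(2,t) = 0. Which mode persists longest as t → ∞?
Eigenvalues: λₙ = 1.0486n²π²/2².
First three modes:
  n=1: λ₁ = 1.0486π²/2² ≈ 2.587
  n=2: λ₂ = 4.1944π²/2² ≈ 10.349 (4× faster decay)
  n=3: λ₃ = 9.4374π²/2² ≈ 23.286 (9× faster decay)
As t → ∞, higher modes decay exponentially faster. The n=1 mode dominates: u ~ c₁ sin(πx/2) e^{-λ₁t}.
Decay rate: λ₁ = 1.0486π²/2² ≈ 2.587.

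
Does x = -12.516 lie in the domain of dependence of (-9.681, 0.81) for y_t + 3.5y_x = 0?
Yes. The characteristic through (-9.681, 0.81) passes through x = -12.516.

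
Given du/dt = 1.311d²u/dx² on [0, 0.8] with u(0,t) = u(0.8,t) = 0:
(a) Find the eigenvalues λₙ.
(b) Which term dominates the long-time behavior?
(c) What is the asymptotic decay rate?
Eigenvalues: λₙ = 1.311n²π²/0.8².
First three modes:
  n=1: λ₁ = 1.311π²/0.8² ≈ 20.217
  n=2: λ₂ = 5.244π²/0.8² ≈ 80.869 (4× faster decay)
  n=3: λ₃ = 11.799π²/0.8² ≈ 181.955 (9× faster decay)
As t → ∞, higher modes decay exponentially faster. The n=1 mode dominates: u ~ c₁ sin(πx/0.8) e^{-λ₁t}.
Decay rate: λ₁ = 1.311π²/0.8² ≈ 20.217.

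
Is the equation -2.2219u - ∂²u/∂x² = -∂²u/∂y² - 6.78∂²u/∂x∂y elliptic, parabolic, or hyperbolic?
Rewriting in standard form: -∂²u/∂x² + 6.78∂²u/∂x∂y + ∂²u/∂y² - 2.2219u = 0. Computing B² - 4AC with A = -1, B = 6.78, C = 1: discriminant = 49.9684 (positive). Answer: hyperbolic.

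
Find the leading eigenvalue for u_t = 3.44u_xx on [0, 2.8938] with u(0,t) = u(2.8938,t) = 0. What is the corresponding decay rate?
Eigenvalues: λₙ = 3.44n²π²/2.8938².
First three modes:
  n=1: λ₁ = 3.44π²/2.8938² ≈ 4.054
  n=2: λ₂ = 13.76π²/2.8938² ≈ 16.217 (4× faster decay)
  n=3: λ₃ = 30.96π²/2.8938² ≈ 36.489 (9× faster decay)
As t → ∞, higher modes decay exponentially faster. The n=1 mode dominates: u ~ c₁ sin(πx/2.8938) e^{-λ₁t}.
Decay rate: λ₁ = 3.44π²/2.8938² ≈ 4.054.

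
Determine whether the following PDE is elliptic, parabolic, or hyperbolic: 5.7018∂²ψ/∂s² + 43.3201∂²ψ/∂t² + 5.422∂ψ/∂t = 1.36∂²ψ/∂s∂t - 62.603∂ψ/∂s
Rewriting in standard form: 5.7018∂²ψ/∂s² - 1.36∂²ψ/∂s∂t + 43.3201∂²ψ/∂t² + 62.603∂ψ/∂s + 5.422∂ψ/∂t = 0. Coefficients: A = 5.7018, B = -1.36, C = 43.3201. B² - 4AC = -986.16058472, which is negative, so the equation is elliptic.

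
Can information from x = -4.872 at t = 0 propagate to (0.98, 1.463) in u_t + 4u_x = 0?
Yes. The characteristic through (0.98, 1.463) passes through x = -4.872.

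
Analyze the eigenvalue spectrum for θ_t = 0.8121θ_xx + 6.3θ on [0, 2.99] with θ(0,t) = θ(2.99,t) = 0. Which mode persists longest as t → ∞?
Eigenvalues: λₙ = 0.8121n²π²/2.99² - 6.3.
First three modes:
  n=1: λ₁ = 0.8121π²/2.99² - 6.3 ≈ -5.403
  n=2: λ₂ = 3.2484π²/2.99² - 6.3 ≈ -2.714
  n=3: λ₃ = 7.3089π²/2.99² - 6.3 ≈ 1.769
Since 0.8121π²/2.99² ≈ 0.897 < 6.3, λ₁ < 0.
The n=1 mode grows fastest (−λₙ is largest for n=1) → dominates.
Asymptotic: θ ~ c₁ sin(πx/2.99) e^{5.403t} (exponential growth at rate −λ₁ ≈ 5.403).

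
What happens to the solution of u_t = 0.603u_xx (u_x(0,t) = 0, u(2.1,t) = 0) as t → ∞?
u → 0. Heat escapes through the Dirichlet boundary.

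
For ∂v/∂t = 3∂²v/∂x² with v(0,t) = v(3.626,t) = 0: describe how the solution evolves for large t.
v → 0. Heat diffuses out through both boundaries.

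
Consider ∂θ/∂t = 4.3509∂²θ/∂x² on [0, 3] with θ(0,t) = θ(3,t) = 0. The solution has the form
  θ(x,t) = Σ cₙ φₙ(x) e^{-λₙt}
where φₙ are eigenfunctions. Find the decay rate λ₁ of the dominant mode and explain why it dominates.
Eigenvalues: λₙ = 4.3509n²π²/3².
First three modes:
  n=1: λ₁ = 4.3509π²/3² ≈ 4.771
  n=2: λ₂ = 17.4036π²/3² ≈ 19.085 (4× faster decay)
  n=3: λ₃ = 39.1581π²/3² ≈ 42.942 (9× faster decay)
As t → ∞, higher modes decay exponentially faster. The n=1 mode dominates: θ ~ c₁ sin(πx/3) e^{-λ₁t}.
Decay rate: λ₁ = 4.3509π²/3² ≈ 4.771.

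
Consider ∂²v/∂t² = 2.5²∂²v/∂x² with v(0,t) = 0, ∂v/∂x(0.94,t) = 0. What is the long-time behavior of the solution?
As t → ∞, v oscillates (no decay). Energy is conserved; the solution oscillates indefinitely as standing waves.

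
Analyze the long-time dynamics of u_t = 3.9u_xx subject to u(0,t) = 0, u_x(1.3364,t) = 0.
Long-time behavior: u → 0. Heat escapes through the Dirichlet boundary.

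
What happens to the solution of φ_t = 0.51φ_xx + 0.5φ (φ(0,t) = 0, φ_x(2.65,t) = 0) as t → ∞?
φ grows unboundedly. Reaction dominates diffusion (r=0.5 > κπ²/(4L²)≈0.18); solution grows exponentially.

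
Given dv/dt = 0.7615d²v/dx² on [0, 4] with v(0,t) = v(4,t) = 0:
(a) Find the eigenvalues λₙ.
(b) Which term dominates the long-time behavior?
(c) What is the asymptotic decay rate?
Eigenvalues: λₙ = 0.7615n²π²/4².
First three modes:
  n=1: λ₁ = 0.7615π²/4² ≈ 0.47
  n=2: λ₂ = 3.046π²/4² ≈ 1.879 (4× faster decay)
  n=3: λ₃ = 6.8535π²/4² ≈ 4.228 (9× faster decay)
As t → ∞, higher modes decay exponentially faster. The n=1 mode dominates: v ~ c₁ sin(πx/4) e^{-λ₁t}.
Decay rate: λ₁ = 0.7615π²/4² ≈ 0.47.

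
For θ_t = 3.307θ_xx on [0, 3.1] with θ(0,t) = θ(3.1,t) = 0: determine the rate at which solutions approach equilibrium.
Eigenvalues: λₙ = 3.307n²π²/3.1².
First three modes:
  n=1: λ₁ = 3.307π²/3.1² ≈ 3.396
  n=2: λ₂ = 13.228π²/3.1² ≈ 13.585 (4× faster decay)
  n=3: λ₃ = 29.763π²/3.1² ≈ 30.567 (9× faster decay)
As t → ∞, higher modes decay exponentially faster. The n=1 mode dominates: θ ~ c₁ sin(πx/3.1) e^{-λ₁t}.
Decay rate: λ₁ = 3.307π²/3.1² ≈ 3.396.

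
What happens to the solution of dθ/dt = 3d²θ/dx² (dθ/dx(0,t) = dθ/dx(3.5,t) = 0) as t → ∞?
θ → constant (steady state). Heat is conserved (no flux at boundaries); solution approaches the spatial average.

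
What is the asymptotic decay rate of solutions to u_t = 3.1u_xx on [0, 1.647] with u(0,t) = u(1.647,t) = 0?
Eigenvalues: λₙ = 3.1n²π²/1.647².
First three modes:
  n=1: λ₁ = 3.1π²/1.647² ≈ 11.279
  n=2: λ₂ = 12.4π²/1.647² ≈ 45.116 (4× faster decay)
  n=3: λ₃ = 27.9π²/1.647² ≈ 101.512 (9× faster decay)
As t → ∞, higher modes decay exponentially faster. The n=1 mode dominates: u ~ c₁ sin(πx/1.647) e^{-λ₁t}.
Decay rate: λ₁ = 3.1π²/1.647² ≈ 11.279.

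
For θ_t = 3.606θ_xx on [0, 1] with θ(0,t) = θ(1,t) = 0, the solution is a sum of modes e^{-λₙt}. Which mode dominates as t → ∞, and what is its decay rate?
Eigenvalues: λₙ = 3.606n²π².
First three modes:
  n=1: λ₁ = 3.606π² ≈ 35.59
  n=2: λ₂ = 14.424π² ≈ 142.359 (4× faster decay)
  n=3: λ₃ = 32.454π² ≈ 320.308 (9× faster decay)
As t → ∞, higher modes decay exponentially faster. The n=1 mode dominates: θ ~ c₁ sin(πx) e^{-λ₁t}.
Decay rate: λ₁ = 3.606π² ≈ 35.59.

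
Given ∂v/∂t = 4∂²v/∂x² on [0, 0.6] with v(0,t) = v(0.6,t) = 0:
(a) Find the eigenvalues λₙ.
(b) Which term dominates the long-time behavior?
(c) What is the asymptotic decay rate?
Eigenvalues: λₙ = 4n²π²/0.6².
First three modes:
  n=1: λ₁ = 4π²/0.6² ≈ 109.662
  n=2: λ₂ = 16π²/0.6² ≈ 438.649 (4× faster decay)
  n=3: λ₃ = 36π²/0.6² ≈ 986.96 (9× faster decay)
As t → ∞, higher modes decay exponentially faster. The n=1 mode dominates: v ~ c₁ sin(πx/0.6) e^{-λ₁t}.
Decay rate: λ₁ = 4π²/0.6² ≈ 109.662.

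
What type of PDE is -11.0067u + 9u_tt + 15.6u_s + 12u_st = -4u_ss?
Rewriting in standard form: 4u_ss + 12u_st + 9u_tt + 15.6u_s - 11.0067u = 0. With A = 4, B = 12, C = 9, the discriminant is 0. This is a parabolic PDE.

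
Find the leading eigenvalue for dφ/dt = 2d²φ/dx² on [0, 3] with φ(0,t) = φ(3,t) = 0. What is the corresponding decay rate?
Eigenvalues: λₙ = 2n²π²/3².
First three modes:
  n=1: λ₁ = 2π²/3² ≈ 2.193
  n=2: λ₂ = 8π²/3² ≈ 8.773 (4× faster decay)
  n=3: λ₃ = 18π²/3² ≈ 19.739 (9× faster decay)
As t → ∞, higher modes decay exponentially faster. The n=1 mode dominates: φ ~ c₁ sin(πx/3) e^{-λ₁t}.
Decay rate: λ₁ = 2π²/3² ≈ 2.193.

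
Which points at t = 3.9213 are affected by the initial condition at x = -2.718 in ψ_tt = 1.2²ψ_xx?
Domain of influence: [-7.42356, 1.98756]. Data at x = -2.718 spreads outward at speed 1.2.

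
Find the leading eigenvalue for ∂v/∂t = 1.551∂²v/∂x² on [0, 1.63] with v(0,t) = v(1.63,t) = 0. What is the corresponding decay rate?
Eigenvalues: λₙ = 1.551n²π²/1.63².
First three modes:
  n=1: λ₁ = 1.551π²/1.63² ≈ 5.762
  n=2: λ₂ = 6.204π²/1.63² ≈ 23.046 (4× faster decay)
  n=3: λ₃ = 13.959π²/1.63² ≈ 51.854 (9× faster decay)
As t → ∞, higher modes decay exponentially faster. The n=1 mode dominates: v ~ c₁ sin(πx/1.63) e^{-λ₁t}.
Decay rate: λ₁ = 1.551π²/1.63² ≈ 5.762.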